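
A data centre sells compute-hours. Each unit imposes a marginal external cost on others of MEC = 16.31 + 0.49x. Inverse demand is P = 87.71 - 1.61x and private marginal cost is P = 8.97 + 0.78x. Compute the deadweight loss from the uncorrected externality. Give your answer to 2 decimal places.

DWL = 182.85

Market equilibrium (private): 8.97 + 0.78x = 87.71 - 1.61x → x_m = 32.9456.
Social marginal cost = private MC + MEC = 25.28 + 1.27x.
Set SMC = demand: 25.28 + 1.27x = 87.71 - 1.61x → x* = 21.6771.
The loss is the area between SMC and demand from x* to x_m; with linear curves that's a triangle of height MEC(x_m).
DWL = ½ × 11.2685 × 32.4533 = 182.8500.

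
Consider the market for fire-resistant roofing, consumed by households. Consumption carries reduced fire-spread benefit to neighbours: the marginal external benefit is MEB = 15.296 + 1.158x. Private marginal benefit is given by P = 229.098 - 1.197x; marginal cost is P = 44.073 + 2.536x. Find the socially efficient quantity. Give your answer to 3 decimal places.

Social marginal benefit = demand + MEB = 244.394 - 0.039x.
Set SMB = MC: 244.394 - 0.039x = 44.073 + 2.536x → x* = 77.7946.

x* = 77.795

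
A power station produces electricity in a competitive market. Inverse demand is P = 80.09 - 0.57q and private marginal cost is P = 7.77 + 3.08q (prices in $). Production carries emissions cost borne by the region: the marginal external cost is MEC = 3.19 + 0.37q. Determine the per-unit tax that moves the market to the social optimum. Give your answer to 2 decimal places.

tax = $9.55 per unit

Social marginal cost = private MC + MEC = 10.96 + 3.45q.
Set SMC = demand: 10.96 + 3.45q = 80.09 - 0.57q → q* = 17.1965.
The Pigouvian tax equals MEC at q*: 3.19 + 0.37×17.1965 = 9.5527.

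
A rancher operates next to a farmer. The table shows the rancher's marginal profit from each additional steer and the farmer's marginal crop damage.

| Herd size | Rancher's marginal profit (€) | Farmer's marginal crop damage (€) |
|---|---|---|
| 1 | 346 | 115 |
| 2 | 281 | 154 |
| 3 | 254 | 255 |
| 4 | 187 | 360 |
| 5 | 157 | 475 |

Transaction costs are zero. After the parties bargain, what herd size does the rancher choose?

2

Bargaining reaches the level where marginal profit last exceeds marginal crop damage.
That holds through level 2 (281 ≥ 154) but not at 3 (254 < 255).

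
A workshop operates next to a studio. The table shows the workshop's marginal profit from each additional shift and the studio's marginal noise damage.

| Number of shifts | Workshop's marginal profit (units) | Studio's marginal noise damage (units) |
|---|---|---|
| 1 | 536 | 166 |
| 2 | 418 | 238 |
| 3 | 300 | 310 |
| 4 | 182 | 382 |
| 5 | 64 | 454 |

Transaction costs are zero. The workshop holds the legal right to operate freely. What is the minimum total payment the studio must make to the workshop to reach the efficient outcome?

546

Left alone the workshop would choose level 5 (marginal profit stays positive).
Efficient level: k* = 2 (marginal profit ≥ marginal noise damage through 2).
The studio must at least cover the workshop's forgone profit from cutting 5→2: 300 + 182 + 64 = 546.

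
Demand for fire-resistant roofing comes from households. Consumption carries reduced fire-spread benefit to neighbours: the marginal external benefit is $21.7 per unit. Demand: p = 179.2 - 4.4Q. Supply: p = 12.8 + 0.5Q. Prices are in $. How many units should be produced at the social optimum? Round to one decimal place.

Social marginal benefit = demand + MEB = 200.9 - 4.4Q.
Set SMB = MC: 200.9 - 4.4Q = 12.8 + 0.5Q → Q* = 38.3878.

Q* = 38.4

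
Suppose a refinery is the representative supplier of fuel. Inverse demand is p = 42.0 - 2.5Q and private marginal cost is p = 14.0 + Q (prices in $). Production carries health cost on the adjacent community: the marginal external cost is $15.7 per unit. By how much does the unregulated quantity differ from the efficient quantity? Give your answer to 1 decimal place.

Market equilibrium (private): 14.0 + Q = 42.0 - 2.5Q → Q_m = 8.0000.
Social marginal cost = private MC + MEC = 29.7 + Q.
Set SMC = demand: 29.7 + Q = 42.0 - 2.5Q → Q* = 3.5143.
Gap = |8.0000 − 3.5143| = 4.4857.

4.5 units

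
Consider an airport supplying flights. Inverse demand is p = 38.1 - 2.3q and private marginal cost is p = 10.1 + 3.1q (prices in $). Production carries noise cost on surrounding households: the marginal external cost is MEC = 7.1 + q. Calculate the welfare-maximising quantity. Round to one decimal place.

q* = 3.3

Social marginal cost = private MC + MEC = 17.2 + 4.1q.
Set SMC = demand: 17.2 + 4.1q = 38.1 - 2.3q → q* = 3.2656.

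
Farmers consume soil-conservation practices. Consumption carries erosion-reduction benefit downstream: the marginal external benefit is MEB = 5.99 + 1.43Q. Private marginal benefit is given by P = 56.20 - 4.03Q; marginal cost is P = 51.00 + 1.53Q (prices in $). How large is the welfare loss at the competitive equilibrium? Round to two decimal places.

Market equilibrium (private): 51.00 + 1.53Q = 56.20 - 4.03Q → Q_m = 0.9353.
Social marginal benefit = demand + MEB = 62.19 - 2.60Q.
Set SMB = MC: 62.19 - 2.60Q = 51.00 + 1.53Q → Q* = 2.7094.
Between Q* and Q_m the wedge SMB − MC runs linearly from 0 to MEB(Q_m), so the loss is a triangle.
DWL = ½ × 1.7741 × 7.3274 = 6.4998.

DWL = $6.50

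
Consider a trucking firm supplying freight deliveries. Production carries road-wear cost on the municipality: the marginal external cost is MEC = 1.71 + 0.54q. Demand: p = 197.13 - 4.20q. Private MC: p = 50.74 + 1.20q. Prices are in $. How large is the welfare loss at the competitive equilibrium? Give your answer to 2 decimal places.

Market equilibrium (private): 50.74 + 1.20q = 197.13 - 4.20q → q_m = 27.1093.
Social marginal cost = private MC + MEC = 52.45 + 1.74q.
Set SMC = demand: 52.45 + 1.74q = 197.13 - 4.20q → q* = 24.3569.
Between q* and q_m the wedge SMC − demand runs linearly from 0 to MEC(q_m), so the loss is a triangle.
DWL = ½ × 2.7524 × 16.3490 = 22.4995.

DWL = $22.50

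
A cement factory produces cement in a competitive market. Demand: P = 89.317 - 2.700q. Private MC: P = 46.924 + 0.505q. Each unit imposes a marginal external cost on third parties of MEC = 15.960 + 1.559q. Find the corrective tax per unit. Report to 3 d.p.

Social marginal cost = private MC + MEC = 62.884 + 2.064q.
Set SMC = demand: 62.884 + 2.064q = 89.317 - 2.700q → q* = 5.5485.
The Pigouvian tax equals MEC at q*: 15.960 + 1.559×5.5485 = 24.6101.

tax = 24.610 per unit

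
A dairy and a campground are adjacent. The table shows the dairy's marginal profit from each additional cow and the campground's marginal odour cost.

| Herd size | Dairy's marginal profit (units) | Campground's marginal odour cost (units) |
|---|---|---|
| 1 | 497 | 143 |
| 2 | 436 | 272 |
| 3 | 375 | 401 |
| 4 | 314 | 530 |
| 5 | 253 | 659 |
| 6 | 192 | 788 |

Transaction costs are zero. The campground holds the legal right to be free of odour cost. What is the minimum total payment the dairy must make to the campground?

Efficient level: marginal profit ≥ marginal odour cost through level 2, so k* = 2.
With the campground holding the right, the dairy must at least compensate total damage at k*: 143 + 272 = 415.

415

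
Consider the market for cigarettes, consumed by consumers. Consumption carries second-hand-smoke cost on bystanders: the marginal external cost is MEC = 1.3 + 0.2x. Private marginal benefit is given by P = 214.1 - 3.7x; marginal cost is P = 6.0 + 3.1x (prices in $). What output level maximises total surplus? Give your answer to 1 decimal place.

x* = 29.5

Social marginal benefit = demand − MEC = 212.8 - 3.9x.
Set SMB = MC: 212.8 - 3.9x = 6.0 + 3.1x → x* = 29.5429.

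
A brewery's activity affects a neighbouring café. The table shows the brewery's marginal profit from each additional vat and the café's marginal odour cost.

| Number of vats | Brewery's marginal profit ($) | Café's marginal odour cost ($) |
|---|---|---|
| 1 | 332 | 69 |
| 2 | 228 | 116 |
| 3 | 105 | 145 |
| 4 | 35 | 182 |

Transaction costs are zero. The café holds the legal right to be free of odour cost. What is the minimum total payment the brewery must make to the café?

$185

Efficient level: marginal profit ≥ marginal odour cost through level 2, so k* = 2.
With the café holding the right, the brewery must at least compensate total damage at k*: 69 + 116 = 185.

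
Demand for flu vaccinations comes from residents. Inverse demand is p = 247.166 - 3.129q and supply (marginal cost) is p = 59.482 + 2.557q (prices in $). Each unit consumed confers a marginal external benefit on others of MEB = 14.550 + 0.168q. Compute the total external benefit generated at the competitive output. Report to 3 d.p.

Market equilibrium (private): 59.482 + 2.557q = 247.166 - 3.129q → q_m = 33.0081.
Total external benefit = ∫₀^{q_m} (14.550 + 0.168q) dq = 14.550×33.0081 + ½×0.168×33.0081² = 571.7888.

$571.789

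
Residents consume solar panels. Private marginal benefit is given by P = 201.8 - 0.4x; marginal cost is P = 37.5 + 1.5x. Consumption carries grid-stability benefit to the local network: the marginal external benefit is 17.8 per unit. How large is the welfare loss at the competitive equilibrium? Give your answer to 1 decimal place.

DWL = 83.4

Market equilibrium (private): 37.5 + 1.5x = 201.8 - 0.4x → x_m = 86.4737.
Social marginal benefit = demand + MEB = 219.6 - 0.4x.
Set SMB = MC: 219.6 - 0.4x = 37.5 + 1.5x → x* = 95.8421.
Between x* and x_m the wedge SMB − MC runs linearly from 0 to MEB(x_m), so the loss is a triangle.
DWL = ½ × 9.3684 × 17.8000 = 83.3788.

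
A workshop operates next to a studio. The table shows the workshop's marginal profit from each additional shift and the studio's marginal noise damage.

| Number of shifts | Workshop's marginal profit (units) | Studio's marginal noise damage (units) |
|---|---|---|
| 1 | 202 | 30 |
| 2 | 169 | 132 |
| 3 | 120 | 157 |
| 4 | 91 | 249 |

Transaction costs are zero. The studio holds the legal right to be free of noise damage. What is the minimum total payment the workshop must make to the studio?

Efficient level: marginal profit ≥ marginal noise damage through level 2, so k* = 2.
With the studio holding the right, the workshop must at least compensate total damage at k*: 30 + 132 = 162.

162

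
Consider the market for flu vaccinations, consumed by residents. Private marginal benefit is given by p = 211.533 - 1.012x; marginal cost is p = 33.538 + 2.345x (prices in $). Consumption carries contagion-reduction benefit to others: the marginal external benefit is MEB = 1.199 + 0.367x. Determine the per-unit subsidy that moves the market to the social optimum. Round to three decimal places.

subsidy = $23.194 per unit

Social marginal benefit = demand + MEB = 212.732 - 0.645x.
Set SMB = MC: 212.732 - 0.645x = 33.538 + 2.345x → x* = 59.9311.
The Pigouvian subsidy equals MEB at x*: 1.199 + 0.367×59.9311 = 23.1937.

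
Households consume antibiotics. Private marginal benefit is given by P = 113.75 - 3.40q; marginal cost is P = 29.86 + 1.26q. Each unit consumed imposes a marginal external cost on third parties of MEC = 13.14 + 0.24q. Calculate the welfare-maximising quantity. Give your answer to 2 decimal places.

q* = 14.44

Social marginal benefit = demand − MEC = 100.61 - 3.64q.
Set SMB = MC: 100.61 - 3.64q = 29.86 + 1.26q → q* = 14.4388.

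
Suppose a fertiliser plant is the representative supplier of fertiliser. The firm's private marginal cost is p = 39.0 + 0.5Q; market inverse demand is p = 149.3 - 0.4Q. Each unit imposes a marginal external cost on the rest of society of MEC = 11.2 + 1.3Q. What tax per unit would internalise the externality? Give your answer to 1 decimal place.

Social marginal cost = private MC + MEC = 50.2 + 1.8Q.
Set SMC = demand: 50.2 + 1.8Q = 149.3 - 0.4Q → Q* = 45.0455.
The Pigouvian tax equals MEC at Q*: 11.2 + 1.3×45.0455 = 69.7592.

tax = 69.8 per unit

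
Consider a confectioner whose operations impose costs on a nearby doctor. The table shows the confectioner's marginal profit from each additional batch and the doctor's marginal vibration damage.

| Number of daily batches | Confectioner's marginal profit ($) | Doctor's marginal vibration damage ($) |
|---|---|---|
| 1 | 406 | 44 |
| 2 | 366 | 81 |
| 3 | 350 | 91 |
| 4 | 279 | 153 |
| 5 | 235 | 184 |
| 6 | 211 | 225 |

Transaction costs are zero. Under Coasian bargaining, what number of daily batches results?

Bargaining reaches the level where marginal profit last exceeds marginal vibration damage.
That holds through level 5 (235 ≥ 184) but not at 6 (211 < 225).

5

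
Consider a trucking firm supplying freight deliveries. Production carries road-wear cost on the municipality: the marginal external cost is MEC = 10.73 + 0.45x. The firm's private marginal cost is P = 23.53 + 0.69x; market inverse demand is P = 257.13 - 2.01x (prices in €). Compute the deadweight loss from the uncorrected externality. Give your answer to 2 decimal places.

DWL = €391.50

Market equilibrium (private): 23.53 + 0.69x = 257.13 - 2.01x → x_m = 86.5185.
Social marginal cost = private MC + MEC = 34.26 + 1.14x.
Set SMC = demand: 34.26 + 1.14x = 257.13 - 2.01x → x* = 70.7524.
Height of the DWL triangle at x_m is SMC(x_m) − demand(x_m) = MEC(x_m) = 49.6633.
DWL = ½ × 15.7661 × 49.6633 = 391.4983.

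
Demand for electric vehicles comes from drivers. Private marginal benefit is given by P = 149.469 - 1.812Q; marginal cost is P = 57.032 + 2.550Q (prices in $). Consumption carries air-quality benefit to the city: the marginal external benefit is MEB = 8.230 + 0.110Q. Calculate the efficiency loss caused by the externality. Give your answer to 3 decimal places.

DWL = $13.116

Market equilibrium (private): 57.032 + 2.550Q = 149.469 - 1.812Q → Q_m = 21.1914.
Social marginal benefit = demand + MEB = 157.699 - 1.702Q.
Set SMB = MC: 157.699 - 1.702Q = 57.032 + 2.550Q → Q* = 23.6752.
Height of the DWL triangle at Q_m is SMB(Q_m) − MC(Q_m) = MEB(Q_m) = 10.5611.
DWL = ½ × 2.4838 × 10.5611 = 13.1158.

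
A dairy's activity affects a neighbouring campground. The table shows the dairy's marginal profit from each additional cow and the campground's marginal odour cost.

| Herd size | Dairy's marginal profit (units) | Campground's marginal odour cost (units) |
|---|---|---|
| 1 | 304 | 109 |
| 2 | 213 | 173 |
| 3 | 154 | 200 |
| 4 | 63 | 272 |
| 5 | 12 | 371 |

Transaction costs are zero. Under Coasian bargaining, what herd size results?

Bargaining reaches the level where marginal profit last exceeds marginal odour cost.
That holds through level 2 (213 ≥ 173) but not at 3 (154 < 200).

2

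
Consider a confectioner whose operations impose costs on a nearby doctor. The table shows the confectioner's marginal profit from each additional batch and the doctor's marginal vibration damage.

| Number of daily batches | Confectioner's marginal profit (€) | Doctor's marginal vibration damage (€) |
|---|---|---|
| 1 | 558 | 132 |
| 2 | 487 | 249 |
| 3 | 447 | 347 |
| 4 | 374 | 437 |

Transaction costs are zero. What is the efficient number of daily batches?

3

Bargaining reaches the level where marginal profit last exceeds marginal vibration damage.
That holds through level 3 (447 ≥ 347) but not at 4 (374 < 437).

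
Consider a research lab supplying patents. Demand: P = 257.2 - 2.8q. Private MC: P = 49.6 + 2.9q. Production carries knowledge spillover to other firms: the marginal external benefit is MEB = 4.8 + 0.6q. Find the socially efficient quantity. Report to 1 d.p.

q* = 41.6

Social marginal cost = private MC − MEB = 44.8 + 2.3q.
Set SMC = demand: 44.8 + 2.3q = 257.2 - 2.8q → q* = 41.6471.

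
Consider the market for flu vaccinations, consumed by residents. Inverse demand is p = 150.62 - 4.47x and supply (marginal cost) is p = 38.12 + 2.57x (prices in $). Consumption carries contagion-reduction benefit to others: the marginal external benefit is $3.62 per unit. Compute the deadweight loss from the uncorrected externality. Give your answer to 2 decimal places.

DWL = $0.93

Market equilibrium (private): 38.12 + 2.57x = 150.62 - 4.47x → x_m = 15.9801.
Social marginal benefit = demand + MEB = 154.24 - 4.47x.
Set SMB = MC: 154.24 - 4.47x = 38.12 + 2.57x → x* = 16.4943.
Height of the DWL triangle at x_m is SMB(x_m) − MC(x_m) = MEB(x_m) = 3.6200.
DWL = ½ × 0.5142 × 3.6200 = 0.9307.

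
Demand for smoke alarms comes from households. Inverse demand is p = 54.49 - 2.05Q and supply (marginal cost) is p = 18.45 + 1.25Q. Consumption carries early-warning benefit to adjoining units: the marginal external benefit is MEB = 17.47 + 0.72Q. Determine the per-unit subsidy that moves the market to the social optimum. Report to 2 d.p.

Social marginal benefit = demand + MEB = 71.96 - 1.33Q.
Set SMB = MC: 71.96 - 1.33Q = 18.45 + 1.25Q → Q* = 20.7403.
The Pigouvian subsidy equals MEB at Q*: 17.47 + 0.72×20.7403 = 32.4030.

subsidy = 32.40 per unit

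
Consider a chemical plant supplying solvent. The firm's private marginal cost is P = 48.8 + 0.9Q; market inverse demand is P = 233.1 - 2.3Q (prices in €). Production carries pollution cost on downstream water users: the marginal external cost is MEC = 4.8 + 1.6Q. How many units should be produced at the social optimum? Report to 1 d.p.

Q* = 37.4

Social marginal cost = private MC + MEC = 53.6 + 2.5Q.
Set SMC = demand: 53.6 + 2.5Q = 233.1 - 2.3Q → Q* = 37.3958.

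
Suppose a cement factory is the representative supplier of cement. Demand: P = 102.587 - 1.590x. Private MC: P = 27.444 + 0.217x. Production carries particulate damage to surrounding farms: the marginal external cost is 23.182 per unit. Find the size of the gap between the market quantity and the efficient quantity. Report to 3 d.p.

Market equilibrium (private): 27.444 + 0.217x = 102.587 - 1.590x → x_m = 41.5844.
Social marginal cost = private MC + MEC = 50.626 + 0.217x.
Set SMC = demand: 50.626 + 0.217x = 102.587 - 1.590x → x* = 28.7554.
Gap = |41.5844 − 28.7554| = 12.8290.

12.829 units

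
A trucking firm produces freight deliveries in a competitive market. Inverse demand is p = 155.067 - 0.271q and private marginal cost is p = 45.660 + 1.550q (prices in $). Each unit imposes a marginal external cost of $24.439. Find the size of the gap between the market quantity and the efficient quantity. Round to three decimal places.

Market equilibrium (private): 45.660 + 1.550q = 155.067 - 0.271q → q_m = 60.0807.
Social marginal cost = private MC + MEC = 70.099 + 1.550q.
Set SMC = demand: 70.099 + 1.550q = 155.067 - 0.271q → q* = 46.6601.
Gap = |60.0807 − 46.6601| = 13.4206.

13.421 units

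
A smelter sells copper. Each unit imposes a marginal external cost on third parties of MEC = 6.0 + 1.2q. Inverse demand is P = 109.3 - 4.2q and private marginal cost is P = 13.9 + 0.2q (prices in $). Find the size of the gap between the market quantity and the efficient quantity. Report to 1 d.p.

5.7 units

Market equilibrium (private): 13.9 + 0.2q = 109.3 - 4.2q → q_m = 21.6818.
Social marginal cost = private MC + MEC = 19.9 + 1.4q.
Set SMC = demand: 19.9 + 1.4q = 109.3 - 4.2q → q* = 15.9643.
Gap = |21.6818 − 15.9643| = 5.7175.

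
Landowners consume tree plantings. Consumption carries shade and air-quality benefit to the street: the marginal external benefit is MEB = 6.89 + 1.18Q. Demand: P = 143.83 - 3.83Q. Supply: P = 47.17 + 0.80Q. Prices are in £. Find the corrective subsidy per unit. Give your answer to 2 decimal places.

Social marginal benefit = demand + MEB = 150.72 - 2.65Q.
Set SMB = MC: 150.72 - 2.65Q = 47.17 + 0.80Q → Q* = 30.0145.
The Pigouvian subsidy equals MEB at Q*: 6.89 + 1.18×30.0145 = 42.3071.

subsidy = £42.31 per unit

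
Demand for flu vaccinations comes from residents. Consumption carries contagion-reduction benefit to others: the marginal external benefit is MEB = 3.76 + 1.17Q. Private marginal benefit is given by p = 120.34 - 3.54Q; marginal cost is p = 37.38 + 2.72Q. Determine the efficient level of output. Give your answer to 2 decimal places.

Social marginal benefit = demand + MEB = 124.10 - 2.37Q.
Set SMB = MC: 124.10 - 2.37Q = 37.38 + 2.72Q → Q* = 17.0373.

Q* = 17.04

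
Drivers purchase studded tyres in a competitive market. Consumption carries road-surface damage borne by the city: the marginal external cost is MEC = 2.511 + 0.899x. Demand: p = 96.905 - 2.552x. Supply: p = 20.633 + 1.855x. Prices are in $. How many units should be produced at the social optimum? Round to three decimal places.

x* = 13.901

Social marginal benefit = demand − MEC = 94.394 - 3.451x.
Set SMB = MC: 94.394 - 3.451x = 20.633 + 1.855x → x* = 13.9014.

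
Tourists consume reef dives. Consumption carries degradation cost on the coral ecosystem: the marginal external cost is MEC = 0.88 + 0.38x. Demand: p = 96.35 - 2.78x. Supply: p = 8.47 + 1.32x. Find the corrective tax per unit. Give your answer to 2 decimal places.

Social marginal benefit = demand − MEC = 95.47 - 3.16x.
Set SMB = MC: 95.47 - 3.16x = 8.47 + 1.32x → x* = 19.4196.
The Pigouvian tax equals MEC at x*: 0.88 + 0.38×19.4196 = 8.2594.

tax = 8.26 per unit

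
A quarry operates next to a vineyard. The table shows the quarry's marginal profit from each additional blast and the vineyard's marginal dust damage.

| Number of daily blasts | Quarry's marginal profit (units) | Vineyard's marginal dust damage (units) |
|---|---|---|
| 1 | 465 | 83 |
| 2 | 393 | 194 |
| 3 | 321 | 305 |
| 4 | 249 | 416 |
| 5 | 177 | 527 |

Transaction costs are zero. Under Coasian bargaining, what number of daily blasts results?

3

Bargaining reaches the level where marginal profit last exceeds marginal dust damage.
That holds through level 3 (321 ≥ 305) but not at 4 (249 < 416).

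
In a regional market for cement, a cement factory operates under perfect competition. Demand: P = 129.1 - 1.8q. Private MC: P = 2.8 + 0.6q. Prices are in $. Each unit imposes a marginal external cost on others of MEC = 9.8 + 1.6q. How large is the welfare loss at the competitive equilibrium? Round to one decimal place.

DWL = $1104.5

Market equilibrium (private): 2.8 + 0.6q = 129.1 - 1.8q → q_m = 52.6250.
Social marginal cost = private MC + MEC = 12.6 + 2.2q.
Set SMC = demand: 12.6 + 2.2q = 129.1 - 1.8q → q* = 29.1250.
Height of the DWL triangle at q_m is SMC(q_m) − demand(q_m) = MEC(q_m) = 94.0000.
DWL = ½ × 23.5000 × 94.0000 = 1104.5000.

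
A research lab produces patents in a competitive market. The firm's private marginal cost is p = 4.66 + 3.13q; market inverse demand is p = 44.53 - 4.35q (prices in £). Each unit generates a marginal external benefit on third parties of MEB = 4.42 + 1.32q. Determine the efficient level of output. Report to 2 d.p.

Social marginal cost = private MC − MEB = 0.24 + 1.81q.
Set SMC = demand: 0.24 + 1.81q = 44.53 - 4.35q → q* = 7.1899.

q* = 7.19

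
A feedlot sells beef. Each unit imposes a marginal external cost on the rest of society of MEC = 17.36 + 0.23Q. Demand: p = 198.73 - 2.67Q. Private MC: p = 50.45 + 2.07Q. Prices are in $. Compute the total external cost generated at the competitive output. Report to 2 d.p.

Market equilibrium (private): 50.45 + 2.07Q = 198.73 - 2.67Q → Q_m = 31.2827.
Total external cost = ∫₀^{Q_m} (17.36 + 0.23Q) dQ = 17.36×31.2827 + ½×0.23×31.2827² = 655.6075.

$655.61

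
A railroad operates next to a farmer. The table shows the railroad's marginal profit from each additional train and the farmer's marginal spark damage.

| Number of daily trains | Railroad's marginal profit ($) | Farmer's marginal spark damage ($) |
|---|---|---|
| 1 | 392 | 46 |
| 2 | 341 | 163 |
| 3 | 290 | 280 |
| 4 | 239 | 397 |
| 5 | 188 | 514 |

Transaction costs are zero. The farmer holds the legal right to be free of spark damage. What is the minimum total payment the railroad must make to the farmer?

$489

Efficient level: marginal profit ≥ marginal spark damage through level 3, so k* = 3.
With the farmer holding the right, the railroad must at least compensate total damage at k*: 46 + 163 + 280 = 489.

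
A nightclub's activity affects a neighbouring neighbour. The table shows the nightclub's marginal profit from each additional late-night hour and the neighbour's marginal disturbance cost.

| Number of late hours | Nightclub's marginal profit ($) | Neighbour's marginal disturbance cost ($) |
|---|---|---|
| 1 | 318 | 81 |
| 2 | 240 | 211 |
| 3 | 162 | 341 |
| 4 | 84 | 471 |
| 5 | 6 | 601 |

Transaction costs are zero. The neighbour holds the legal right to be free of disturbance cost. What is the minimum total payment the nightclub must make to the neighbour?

$292

Efficient level: marginal profit ≥ marginal disturbance cost through level 2, so k* = 2.
With the neighbour holding the right, the nightclub must at least compensate total damage at k*: 81 + 211 = 292.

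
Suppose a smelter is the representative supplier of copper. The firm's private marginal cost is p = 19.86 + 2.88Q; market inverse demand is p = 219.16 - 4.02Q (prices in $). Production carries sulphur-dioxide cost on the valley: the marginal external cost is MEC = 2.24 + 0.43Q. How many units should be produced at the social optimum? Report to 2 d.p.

Social marginal cost = private MC + MEC = 22.10 + 3.31Q.
Set SMC = demand: 22.10 + 3.31Q = 219.16 - 4.02Q → Q* = 26.8840.

Q* = 26.88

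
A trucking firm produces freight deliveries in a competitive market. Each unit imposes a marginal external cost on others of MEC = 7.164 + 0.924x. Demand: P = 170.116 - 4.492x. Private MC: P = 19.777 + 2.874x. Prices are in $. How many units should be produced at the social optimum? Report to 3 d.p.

Social marginal cost = private MC + MEC = 26.941 + 3.798x.
Set SMC = demand: 26.941 + 3.798x = 170.116 - 4.492x → x* = 17.2708.

x* = 17.271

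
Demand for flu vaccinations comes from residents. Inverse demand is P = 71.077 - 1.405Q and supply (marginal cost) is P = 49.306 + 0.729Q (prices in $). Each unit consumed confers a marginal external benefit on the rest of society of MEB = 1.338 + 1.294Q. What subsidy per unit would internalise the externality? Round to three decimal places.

subsidy = $36.937 per unit

Social marginal benefit = demand + MEB = 72.415 - 0.111Q.
Set SMB = MC: 72.415 - 0.111Q = 49.306 + 0.729Q → Q* = 27.5107.
The Pigouvian subsidy equals MEB at Q*: 1.338 + 1.294×27.5107 = 36.9368.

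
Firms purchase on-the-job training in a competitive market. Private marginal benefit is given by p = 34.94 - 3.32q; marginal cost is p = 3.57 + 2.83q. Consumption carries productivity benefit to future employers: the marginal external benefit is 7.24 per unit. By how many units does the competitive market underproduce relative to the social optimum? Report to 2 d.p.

Market equilibrium (private): 3.57 + 2.83q = 34.94 - 3.32q → q_m = 5.1008.
Social marginal benefit = demand + MEB = 42.18 - 3.32q.
Set SMB = MC: 42.18 - 3.32q = 3.57 + 2.83q → q* = 6.2780.
Gap = |5.1008 − 6.2780| = 1.1772.

1.18 units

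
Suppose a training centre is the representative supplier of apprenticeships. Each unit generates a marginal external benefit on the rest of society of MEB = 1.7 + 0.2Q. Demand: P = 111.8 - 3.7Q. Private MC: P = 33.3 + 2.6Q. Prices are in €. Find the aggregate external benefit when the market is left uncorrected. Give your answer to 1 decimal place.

Market equilibrium (private): 33.3 + 2.6Q = 111.8 - 3.7Q → Q_m = 12.4603.
Total external benefit = ∫₀^{Q_m} (1.7 + 0.2Q) dQ = 1.7×12.4603 + ½×0.2×12.4603² = 36.7084.

€36.7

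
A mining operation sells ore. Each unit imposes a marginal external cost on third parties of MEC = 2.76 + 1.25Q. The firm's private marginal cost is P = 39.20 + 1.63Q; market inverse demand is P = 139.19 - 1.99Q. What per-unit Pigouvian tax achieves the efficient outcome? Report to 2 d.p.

tax = 27.72 per unit

Social marginal cost = private MC + MEC = 41.96 + 2.88Q.
Set SMC = demand: 41.96 + 2.88Q = 139.19 - 1.99Q → Q* = 19.9651.
The Pigouvian tax equals MEC at Q*: 2.76 + 1.25×19.9651 = 27.7164.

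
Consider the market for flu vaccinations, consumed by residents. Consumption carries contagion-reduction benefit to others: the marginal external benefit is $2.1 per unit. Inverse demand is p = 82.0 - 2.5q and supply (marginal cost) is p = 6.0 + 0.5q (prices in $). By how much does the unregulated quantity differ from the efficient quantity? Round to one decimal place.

0.7 units

Market equilibrium (private): 6.0 + 0.5q = 82.0 - 2.5q → q_m = 25.3333.
Social marginal benefit = demand + MEB = 84.1 - 2.5q.
Set SMB = MC: 84.1 - 2.5q = 6.0 + 0.5q → q* = 26.0333.
Gap = |25.3333 − 26.0333| = 0.7000.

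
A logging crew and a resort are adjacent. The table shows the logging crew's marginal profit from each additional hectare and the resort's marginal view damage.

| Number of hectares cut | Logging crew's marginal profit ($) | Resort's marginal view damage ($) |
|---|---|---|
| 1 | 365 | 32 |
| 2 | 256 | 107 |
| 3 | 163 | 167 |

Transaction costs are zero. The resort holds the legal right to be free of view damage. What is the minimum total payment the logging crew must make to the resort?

Efficient level: marginal profit ≥ marginal view damage through level 2, so k* = 2.
With the resort holding the right, the logging crew must at least compensate total damage at k*: 32 + 107 = 139.

$139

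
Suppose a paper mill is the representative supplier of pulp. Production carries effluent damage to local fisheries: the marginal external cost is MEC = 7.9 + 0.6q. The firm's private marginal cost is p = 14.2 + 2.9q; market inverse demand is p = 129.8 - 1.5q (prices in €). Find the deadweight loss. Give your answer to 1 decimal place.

Market equilibrium (private): 14.2 + 2.9q = 129.8 - 1.5q → q_m = 26.2727.
Social marginal cost = private MC + MEC = 22.1 + 3.5q.
Set SMC = demand: 22.1 + 3.5q = 129.8 - 1.5q → q* = 21.5400.
The loss is the area between SMC and demand from q* to q_m; with linear curves that's a triangle of height MEC(q_m).
DWL = ½ × 4.7327 × 23.6636 = 55.9964.

DWL = €56.0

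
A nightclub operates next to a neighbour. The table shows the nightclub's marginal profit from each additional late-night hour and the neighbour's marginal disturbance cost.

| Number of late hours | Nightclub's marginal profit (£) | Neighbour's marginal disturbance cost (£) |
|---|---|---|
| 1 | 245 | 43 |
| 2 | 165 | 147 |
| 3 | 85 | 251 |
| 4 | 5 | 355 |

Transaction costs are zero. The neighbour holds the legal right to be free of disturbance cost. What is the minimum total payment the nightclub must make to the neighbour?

Efficient level: marginal profit ≥ marginal disturbance cost through level 2, so k* = 2.
With the neighbour holding the right, the nightclub must at least compensate total damage at k*: 43 + 147 = 190.

£190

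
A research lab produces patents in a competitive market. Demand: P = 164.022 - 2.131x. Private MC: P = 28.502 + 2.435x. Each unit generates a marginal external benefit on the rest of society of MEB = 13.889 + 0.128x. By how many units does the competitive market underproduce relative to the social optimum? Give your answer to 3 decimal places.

3.986 units

Market equilibrium (private): 28.502 + 2.435x = 164.022 - 2.131x → x_m = 29.6802.
Social marginal cost = private MC − MEB = 14.613 + 2.307x.
Set SMC = demand: 14.613 + 2.307x = 164.022 - 2.131x → x* = 33.6658.
Gap = |29.6802 − 33.6658| = 3.9856.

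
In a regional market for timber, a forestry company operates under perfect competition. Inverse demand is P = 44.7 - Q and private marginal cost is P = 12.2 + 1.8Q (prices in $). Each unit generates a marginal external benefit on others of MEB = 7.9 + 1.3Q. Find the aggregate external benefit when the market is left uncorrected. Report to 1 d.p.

$179.3

Market equilibrium (private): 12.2 + 1.8Q = 44.7 - Q → Q_m = 11.6071.
Total external benefit = ∫₀^{Q_m} (7.9 + 1.3Q) dQ = 7.9×11.6071 + ½×1.3×11.6071² = 179.2672.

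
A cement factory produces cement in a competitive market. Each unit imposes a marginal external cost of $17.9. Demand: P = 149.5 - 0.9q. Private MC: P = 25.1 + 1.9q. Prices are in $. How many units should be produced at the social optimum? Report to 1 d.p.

Social marginal cost = private MC + MEC = 43.0 + 1.9q.
Set SMC = demand: 43.0 + 1.9q = 149.5 - 0.9q → q* = 38.0357.

q* = 38.0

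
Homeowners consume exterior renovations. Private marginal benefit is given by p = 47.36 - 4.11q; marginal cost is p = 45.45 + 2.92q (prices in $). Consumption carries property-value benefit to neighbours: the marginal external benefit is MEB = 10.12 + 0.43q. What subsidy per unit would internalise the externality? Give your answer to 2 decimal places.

Social marginal benefit = demand + MEB = 57.48 - 3.68q.
Set SMB = MC: 57.48 - 3.68q = 45.45 + 2.92q → q* = 1.8227.
The Pigouvian subsidy equals MEB at q*: 10.12 + 0.43×1.8227 = 10.9038.

subsidy = $10.90 per unit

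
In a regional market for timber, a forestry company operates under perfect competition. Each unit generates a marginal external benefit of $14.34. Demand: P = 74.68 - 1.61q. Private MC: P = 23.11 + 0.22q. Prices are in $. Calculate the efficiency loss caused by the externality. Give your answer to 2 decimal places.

Market equilibrium (private): 23.11 + 0.22q = 74.68 - 1.61q → q_m = 28.1803.
Social marginal cost = private MC − MEB = 8.77 + 0.22q.
Set SMC = demand: 8.77 + 0.22q = 74.68 - 1.61q → q* = 36.0164.
The welfare-loss triangle has base |q_m − q*| and height MEB(q_m) (the vertical gap between SMC and demand is zero at q* and MEB at q_m).
DWL = ½ × 7.8361 × 14.3400 = 56.1848.

DWL = $56.18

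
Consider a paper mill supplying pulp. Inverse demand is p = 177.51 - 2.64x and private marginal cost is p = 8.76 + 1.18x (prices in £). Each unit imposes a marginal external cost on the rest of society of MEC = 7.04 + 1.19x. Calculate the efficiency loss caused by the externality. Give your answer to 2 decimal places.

DWL = £354.61

Market equilibrium (private): 8.76 + 1.18x = 177.51 - 2.64x → x_m = 44.1754.
Social marginal cost = private MC + MEC = 15.80 + 2.37x.
Set SMC = demand: 15.80 + 2.37x = 177.51 - 2.64x → x* = 32.2774.
The loss is the area between SMC and demand from x* to x_m; with linear curves that's a triangle of height MEC(x_m).
DWL = ½ × 11.8980 × 59.6087 = 354.6122.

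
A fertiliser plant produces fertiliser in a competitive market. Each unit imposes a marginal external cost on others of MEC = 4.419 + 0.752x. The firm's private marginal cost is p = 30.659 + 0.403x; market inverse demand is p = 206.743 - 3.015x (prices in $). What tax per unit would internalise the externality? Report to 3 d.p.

tax = $35.376 per unit

Social marginal cost = private MC + MEC = 35.078 + 1.155x.
Set SMC = demand: 35.078 + 1.155x = 206.743 - 3.015x → x* = 41.1667.
The Pigouvian tax equals MEC at x*: 4.419 + 0.752×41.1667 = 35.3764.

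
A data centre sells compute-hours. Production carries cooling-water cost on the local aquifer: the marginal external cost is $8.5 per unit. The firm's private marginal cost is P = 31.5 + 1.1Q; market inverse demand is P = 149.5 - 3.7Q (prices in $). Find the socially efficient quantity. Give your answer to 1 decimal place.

Social marginal cost = private MC + MEC = 40.0 + 1.1Q.
Set SMC = demand: 40.0 + 1.1Q = 149.5 - 3.7Q → Q* = 22.8125.

Q* = 22.8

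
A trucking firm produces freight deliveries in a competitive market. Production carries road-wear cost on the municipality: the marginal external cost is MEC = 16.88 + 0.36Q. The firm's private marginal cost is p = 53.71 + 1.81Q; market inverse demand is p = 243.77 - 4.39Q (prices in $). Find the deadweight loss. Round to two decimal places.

DWL = $59.40

Market equilibrium (private): 53.71 + 1.81Q = 243.77 - 4.39Q → Q_m = 30.6548.
Social marginal cost = private MC + MEC = 70.59 + 2.17Q.
Set SMC = demand: 70.59 + 2.17Q = 243.77 - 4.39Q → Q* = 26.3994.
The loss is the area between SMC and demand from Q* to Q_m; with linear curves that's a triangle of height MEC(Q_m).
DWL = ½ × 4.2554 × 27.9157 = 59.3962.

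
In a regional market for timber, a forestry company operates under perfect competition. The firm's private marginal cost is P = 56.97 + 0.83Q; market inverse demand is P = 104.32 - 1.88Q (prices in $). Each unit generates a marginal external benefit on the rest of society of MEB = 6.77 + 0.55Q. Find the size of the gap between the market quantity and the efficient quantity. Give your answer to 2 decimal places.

7.58 units

Market equilibrium (private): 56.97 + 0.83Q = 104.32 - 1.88Q → Q_m = 17.4723.
Social marginal cost = private MC − MEB = 50.20 + 0.28Q.
Set SMC = demand: 50.20 + 0.28Q = 104.32 - 1.88Q → Q* = 25.0556.
Gap = |17.4723 − 25.0556| = 7.5833.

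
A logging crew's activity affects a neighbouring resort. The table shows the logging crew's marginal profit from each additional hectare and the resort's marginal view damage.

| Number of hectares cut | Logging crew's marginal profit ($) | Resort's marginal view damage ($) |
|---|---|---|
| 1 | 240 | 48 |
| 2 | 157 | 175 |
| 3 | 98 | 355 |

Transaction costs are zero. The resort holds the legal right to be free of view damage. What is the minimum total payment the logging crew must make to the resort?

Efficient level: marginal profit ≥ marginal view damage through level 1, so k* = 1.
With the resort holding the right, the logging crew must at least compensate total damage at k*: 48 = 48.

$48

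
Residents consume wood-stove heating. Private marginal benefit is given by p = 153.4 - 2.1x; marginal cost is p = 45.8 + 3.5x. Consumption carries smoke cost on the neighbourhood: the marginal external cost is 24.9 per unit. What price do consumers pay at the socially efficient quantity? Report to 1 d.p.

Social marginal benefit = demand − MEC = 128.5 - 2.1x.
Set SMB = MC: 128.5 - 2.1x = 45.8 + 3.5x → x* = 14.7679.
Consumer price on the demand curve at x*: 153.4 − 2.1×14.7679 = 122.3874.

P = 122.4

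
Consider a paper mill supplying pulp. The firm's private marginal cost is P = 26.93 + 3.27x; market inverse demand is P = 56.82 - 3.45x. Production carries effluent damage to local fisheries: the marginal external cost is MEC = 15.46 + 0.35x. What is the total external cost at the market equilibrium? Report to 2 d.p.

72.23

Market equilibrium (private): 26.93 + 3.27x = 56.82 - 3.45x → x_m = 4.4479.
Total external cost = ∫₀^{x_m} (15.46 + 0.35x) dx = 15.46×4.4479 + ½×0.35×4.4479² = 72.2267.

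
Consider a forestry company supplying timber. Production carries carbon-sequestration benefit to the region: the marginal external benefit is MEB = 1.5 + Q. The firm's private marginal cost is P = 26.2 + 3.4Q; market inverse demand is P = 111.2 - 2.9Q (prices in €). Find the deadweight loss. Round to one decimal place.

DWL = €21.2

Market equilibrium (private): 26.2 + 3.4Q = 111.2 - 2.9Q → Q_m = 13.4921.
Social marginal cost = private MC − MEB = 24.7 + 2.4Q.
Set SMC = demand: 24.7 + 2.4Q = 111.2 - 2.9Q → Q* = 16.3208.
The loss is the area between SMC and demand from Q* to Q_m; with linear curves that's a triangle of height MEB(Q_m).
DWL = ½ × 2.8287 × 14.9921 = 21.2041.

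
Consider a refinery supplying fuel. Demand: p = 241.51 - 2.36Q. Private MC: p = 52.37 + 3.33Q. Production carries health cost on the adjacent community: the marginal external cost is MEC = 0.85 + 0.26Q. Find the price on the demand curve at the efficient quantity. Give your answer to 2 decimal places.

Social marginal cost = private MC + MEC = 53.22 + 3.59Q.
Set SMC = demand: 53.22 + 3.59Q = 241.51 - 2.36Q → Q* = 31.6454.
Consumer price on the demand curve at Q*: 241.51 − 2.36×31.6454 = 166.8269.

P = 166.83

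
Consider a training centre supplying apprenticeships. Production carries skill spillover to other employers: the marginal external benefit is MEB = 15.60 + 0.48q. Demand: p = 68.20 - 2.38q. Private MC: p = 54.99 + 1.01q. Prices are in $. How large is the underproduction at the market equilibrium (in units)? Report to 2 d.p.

Market equilibrium (private): 54.99 + 1.01q = 68.20 - 2.38q → q_m = 3.8968.
Social marginal cost = private MC − MEB = 39.39 + 0.53q.
Set SMC = demand: 39.39 + 0.53q = 68.20 - 2.38q → q* = 9.9003.
Gap = |3.8968 − 9.9003| = 6.0035.

6.00 units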